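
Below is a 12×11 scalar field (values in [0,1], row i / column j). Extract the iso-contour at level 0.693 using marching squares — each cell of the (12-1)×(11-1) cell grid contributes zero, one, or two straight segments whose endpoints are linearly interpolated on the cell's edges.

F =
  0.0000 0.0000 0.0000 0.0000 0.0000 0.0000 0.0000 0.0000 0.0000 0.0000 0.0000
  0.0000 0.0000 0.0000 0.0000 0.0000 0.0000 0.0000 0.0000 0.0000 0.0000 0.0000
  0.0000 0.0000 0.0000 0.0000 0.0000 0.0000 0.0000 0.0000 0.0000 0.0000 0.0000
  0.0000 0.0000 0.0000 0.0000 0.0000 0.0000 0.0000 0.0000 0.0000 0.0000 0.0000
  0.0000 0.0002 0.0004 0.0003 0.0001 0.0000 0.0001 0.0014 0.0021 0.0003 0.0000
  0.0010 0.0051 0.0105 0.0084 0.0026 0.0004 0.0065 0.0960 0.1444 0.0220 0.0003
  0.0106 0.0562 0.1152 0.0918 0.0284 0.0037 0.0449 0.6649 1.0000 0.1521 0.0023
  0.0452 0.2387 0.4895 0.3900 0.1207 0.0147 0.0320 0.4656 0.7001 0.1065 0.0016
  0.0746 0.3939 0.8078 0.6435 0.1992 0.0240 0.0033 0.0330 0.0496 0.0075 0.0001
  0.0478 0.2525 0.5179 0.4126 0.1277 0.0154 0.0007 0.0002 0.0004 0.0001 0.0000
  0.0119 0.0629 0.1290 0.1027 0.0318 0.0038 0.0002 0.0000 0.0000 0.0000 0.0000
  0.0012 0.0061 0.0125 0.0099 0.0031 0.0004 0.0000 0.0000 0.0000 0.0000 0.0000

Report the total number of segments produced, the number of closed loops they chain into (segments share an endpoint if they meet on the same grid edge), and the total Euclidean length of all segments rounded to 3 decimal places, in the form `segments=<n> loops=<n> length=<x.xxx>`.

segments=10 loops=2 length=6.465

cell (5,7): code 0100 → (5.641,8.000)–(6.000,7.084)
cell (5,8): code 1000 → (6.000,8.362)–(5.641,8.000)
cell (6,7): code 0110 → (6.000,7.084)–(7.000,7.970)
cell (6,8): code 1001 → (7.000,8.012)–(6.000,8.362)
cell (7,1): code 0100 → (7.639,2.000)–(8.000,1.723)
cell (7,2): code 1000 → (8.000,2.699)–(7.639,2.000)
cell (7,7): code 0010 → (7.000,7.970)–(7.011,8.000)
cell (7,8): code 0001 → (7.011,8.000)–(7.000,8.012)
cell (8,1): code 0010 → (8.000,1.723)–(8.396,2.000)
cell (8,2): code 0001 → (8.396,2.000)–(8.000,2.699)
total: 10 segments, chained into 2 closed loop(s), length Σ = 6.465400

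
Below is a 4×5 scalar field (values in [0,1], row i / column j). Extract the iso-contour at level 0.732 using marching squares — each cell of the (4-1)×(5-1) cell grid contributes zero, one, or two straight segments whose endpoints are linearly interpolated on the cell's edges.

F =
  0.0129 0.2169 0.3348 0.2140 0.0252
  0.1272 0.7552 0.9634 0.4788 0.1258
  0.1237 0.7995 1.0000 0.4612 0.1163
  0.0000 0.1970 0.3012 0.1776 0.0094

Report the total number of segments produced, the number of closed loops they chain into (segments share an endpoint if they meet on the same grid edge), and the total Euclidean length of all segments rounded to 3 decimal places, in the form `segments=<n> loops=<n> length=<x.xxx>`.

cell (0,0): code 0100 → (0.957,1.000)–(1.000,0.963)
cell (0,1): code 1100 → (0.632,2.000)–(0.957,1.000)
cell (0,2): code 1000 → (1.000,2.478)–(0.632,2.000)
cell (1,0): code 0110 → (1.000,0.963)–(2.000,0.900)
cell (1,2): code 1001 → (2.000,2.497)–(1.000,2.478)
cell (2,0): code 0010 → (2.000,0.900)–(2.112,1.000)
cell (2,1): code 0011 → (2.112,1.000)–(2.384,2.000)
cell (2,2): code 0001 → (2.384,2.000)–(2.000,2.497)
total: 8 segments, chained into 1 closed loop(s), length Σ = 5.527740

segments=8 loops=1 length=5.528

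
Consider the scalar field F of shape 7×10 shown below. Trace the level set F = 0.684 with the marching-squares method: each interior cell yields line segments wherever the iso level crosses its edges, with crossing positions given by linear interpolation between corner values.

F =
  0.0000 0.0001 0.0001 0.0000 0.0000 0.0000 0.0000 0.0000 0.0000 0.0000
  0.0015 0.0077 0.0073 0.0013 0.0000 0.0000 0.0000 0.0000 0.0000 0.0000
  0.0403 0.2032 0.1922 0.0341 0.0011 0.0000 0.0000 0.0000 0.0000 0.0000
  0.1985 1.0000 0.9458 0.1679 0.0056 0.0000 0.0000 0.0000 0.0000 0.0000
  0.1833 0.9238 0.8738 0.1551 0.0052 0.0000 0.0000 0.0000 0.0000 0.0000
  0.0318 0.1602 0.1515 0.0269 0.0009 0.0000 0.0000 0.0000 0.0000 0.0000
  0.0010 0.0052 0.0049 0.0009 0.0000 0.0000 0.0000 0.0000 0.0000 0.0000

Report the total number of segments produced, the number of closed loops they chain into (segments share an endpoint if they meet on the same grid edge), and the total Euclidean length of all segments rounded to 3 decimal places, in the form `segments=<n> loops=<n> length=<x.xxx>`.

cell (2,0): code 0100 → (2.603,1.000)–(3.000,0.606)
cell (2,1): code 1100 → (2.653,2.000)–(2.603,1.000)
cell (2,2): code 1000 → (3.000,2.337)–(2.653,2.000)
cell (3,0): code 0110 → (3.000,0.606)–(4.000,0.676)
cell (3,2): code 1001 → (4.000,2.264)–(3.000,2.337)
cell (4,0): code 0010 → (4.000,0.676)–(4.314,1.000)
cell (4,1): code 0011 → (4.314,1.000)–(4.263,2.000)
cell (4,2): code 0001 → (4.263,2.000)–(4.000,2.264)
total: 8 segments, chained into 1 closed loop(s), length Σ = 5.874166

segments=8 loops=1 length=5.874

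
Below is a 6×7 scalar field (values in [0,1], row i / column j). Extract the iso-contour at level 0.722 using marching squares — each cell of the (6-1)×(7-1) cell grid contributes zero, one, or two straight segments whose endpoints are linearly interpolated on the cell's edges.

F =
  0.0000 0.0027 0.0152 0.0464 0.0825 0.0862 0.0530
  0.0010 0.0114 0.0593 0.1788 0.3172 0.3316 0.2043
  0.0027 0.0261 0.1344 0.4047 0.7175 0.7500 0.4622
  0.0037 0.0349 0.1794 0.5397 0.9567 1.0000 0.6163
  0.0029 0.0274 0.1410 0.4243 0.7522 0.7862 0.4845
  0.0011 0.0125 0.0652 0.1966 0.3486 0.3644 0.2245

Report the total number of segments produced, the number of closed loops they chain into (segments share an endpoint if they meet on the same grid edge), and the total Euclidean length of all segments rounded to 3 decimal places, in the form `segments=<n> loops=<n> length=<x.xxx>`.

segments=10 loops=1 length=7.045

cell (1,4): code 0100 → (1.933,5.000)–(2.000,4.138)
cell (1,5): code 1000 → (2.000,5.097)–(1.933,5.000)
cell (2,3): code 0100 → (2.019,4.000)–(3.000,3.437)
cell (2,4): code 1110 → (2.000,4.138)–(2.019,4.000)
cell (2,5): code 1001 → (3.000,5.725)–(2.000,5.097)
cell (3,3): code 0110 → (3.000,3.437)–(4.000,3.908)
cell (3,5): code 1001 → (4.000,5.213)–(3.000,5.725)
cell (4,3): code 0010 → (4.000,3.908)–(4.075,4.000)
cell (4,4): code 0011 → (4.075,4.000)–(4.152,5.000)
cell (4,5): code 0001 → (4.152,5.000)–(4.000,5.213)
total: 10 segments, chained into 1 closed loop(s), length Σ = 7.045400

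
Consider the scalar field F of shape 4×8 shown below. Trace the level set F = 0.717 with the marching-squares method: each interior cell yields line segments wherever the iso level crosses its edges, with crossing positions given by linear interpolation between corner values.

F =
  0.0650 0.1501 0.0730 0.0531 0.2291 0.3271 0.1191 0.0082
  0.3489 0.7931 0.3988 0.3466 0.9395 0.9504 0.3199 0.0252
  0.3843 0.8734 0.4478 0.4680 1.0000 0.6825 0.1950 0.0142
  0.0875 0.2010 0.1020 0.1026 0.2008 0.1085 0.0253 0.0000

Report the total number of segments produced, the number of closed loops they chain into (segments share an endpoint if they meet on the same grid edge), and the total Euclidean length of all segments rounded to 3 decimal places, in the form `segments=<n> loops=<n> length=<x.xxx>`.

cell (0,0): code 0100 → (0.882,1.000)–(1.000,0.829)
cell (0,1): code 1000 → (1.000,1.193)–(0.882,1.000)
cell (0,3): code 0100 → (0.687,4.000)–(1.000,3.625)
cell (0,4): code 1100 → (0.626,5.000)–(0.687,4.000)
cell (0,5): code 1000 → (1.000,5.370)–(0.626,5.000)
cell (1,0): code 0110 → (1.000,0.829)–(2.000,0.680)
cell (1,1): code 1001 → (2.000,1.367)–(1.000,1.193)
cell (1,3): code 0110 → (1.000,3.625)–(2.000,3.468)
cell (1,4): code 1011 → (2.000,4.891)–(1.871,5.000)
cell (1,5): code 0001 → (1.871,5.000)–(1.000,5.370)
cell (2,0): code 0010 → (2.000,0.680)–(2.233,1.000)
cell (2,1): code 0001 → (2.233,1.000)–(2.000,1.367)
cell (2,3): code 0010 → (2.000,3.468)–(2.354,4.000)
cell (2,4): code 0001 → (2.354,4.000)–(2.000,4.891)
total: 14 segments, chained into 2 closed loop(s), length Σ = 9.033680

segments=14 loops=2 length=9.034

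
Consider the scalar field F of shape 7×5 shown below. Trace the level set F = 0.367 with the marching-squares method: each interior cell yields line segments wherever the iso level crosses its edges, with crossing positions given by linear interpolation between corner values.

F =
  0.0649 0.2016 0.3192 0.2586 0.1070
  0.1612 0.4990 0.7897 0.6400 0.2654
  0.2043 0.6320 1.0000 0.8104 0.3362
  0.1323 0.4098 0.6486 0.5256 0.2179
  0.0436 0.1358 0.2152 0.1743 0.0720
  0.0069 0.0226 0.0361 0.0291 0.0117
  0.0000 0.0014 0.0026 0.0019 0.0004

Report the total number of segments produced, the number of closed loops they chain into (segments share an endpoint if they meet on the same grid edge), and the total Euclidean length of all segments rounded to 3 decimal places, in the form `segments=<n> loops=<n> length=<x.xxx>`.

cell (0,0): code 0100 → (0.556,1.000)–(1.000,0.609)
cell (0,1): code 1100 → (0.102,2.000)–(0.556,1.000)
cell (0,2): code 1100 → (0.284,3.000)–(0.102,2.000)
cell (0,3): code 1000 → (1.000,3.729)–(0.284,3.000)
cell (1,0): code 0110 → (1.000,0.609)–(2.000,0.380)
cell (1,3): code 1001 → (2.000,3.935)–(1.000,3.729)
cell (2,0): code 0110 → (2.000,0.380)–(3.000,0.846)
cell (2,3): code 1001 → (3.000,3.515)–(2.000,3.935)
cell (3,0): code 0010 → (3.000,0.846)–(3.156,1.000)
cell (3,1): code 0011 → (3.156,1.000)–(3.650,2.000)
cell (3,2): code 0011 → (3.650,2.000)–(3.451,3.000)
cell (3,3): code 0001 → (3.451,3.000)–(3.000,3.515)
total: 12 segments, chained into 1 closed loop(s), length Σ = 11.001546

segments=12 loops=1 length=11.002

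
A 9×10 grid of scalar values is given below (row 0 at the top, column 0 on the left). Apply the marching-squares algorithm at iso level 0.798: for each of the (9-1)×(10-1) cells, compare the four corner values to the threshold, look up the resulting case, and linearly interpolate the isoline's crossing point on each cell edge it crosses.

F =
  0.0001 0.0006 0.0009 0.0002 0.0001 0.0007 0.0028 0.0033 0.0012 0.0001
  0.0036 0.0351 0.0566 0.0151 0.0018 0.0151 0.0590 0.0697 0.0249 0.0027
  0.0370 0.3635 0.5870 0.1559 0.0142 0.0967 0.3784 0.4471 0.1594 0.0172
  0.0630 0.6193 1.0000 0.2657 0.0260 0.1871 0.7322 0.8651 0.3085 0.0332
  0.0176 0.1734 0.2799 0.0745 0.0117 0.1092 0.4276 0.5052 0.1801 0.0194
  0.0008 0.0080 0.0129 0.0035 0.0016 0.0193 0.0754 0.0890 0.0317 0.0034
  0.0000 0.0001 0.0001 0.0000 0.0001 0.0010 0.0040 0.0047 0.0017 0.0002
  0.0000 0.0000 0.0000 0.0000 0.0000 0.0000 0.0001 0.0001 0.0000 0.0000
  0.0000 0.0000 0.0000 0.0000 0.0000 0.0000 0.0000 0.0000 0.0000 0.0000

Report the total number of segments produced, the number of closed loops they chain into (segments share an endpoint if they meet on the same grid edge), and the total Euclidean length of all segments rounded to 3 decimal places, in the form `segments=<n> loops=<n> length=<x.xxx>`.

cell (2,1): code 0100 → (2.511,2.000)–(3.000,1.469)
cell (2,2): code 1000 → (3.000,2.275)–(2.511,2.000)
cell (2,6): code 0100 → (2.839,7.000)–(3.000,6.495)
cell (2,7): code 1000 → (3.000,7.121)–(2.839,7.000)
cell (3,1): code 0010 → (3.000,1.469)–(3.281,2.000)
cell (3,2): code 0001 → (3.281,2.000)–(3.000,2.275)
cell (3,6): code 0010 → (3.000,6.495)–(3.186,7.000)
cell (3,7): code 0001 → (3.186,7.000)–(3.000,7.121)
total: 8 segments, chained into 2 closed loop(s), length Σ = 3.766663

segments=8 loops=2 length=3.767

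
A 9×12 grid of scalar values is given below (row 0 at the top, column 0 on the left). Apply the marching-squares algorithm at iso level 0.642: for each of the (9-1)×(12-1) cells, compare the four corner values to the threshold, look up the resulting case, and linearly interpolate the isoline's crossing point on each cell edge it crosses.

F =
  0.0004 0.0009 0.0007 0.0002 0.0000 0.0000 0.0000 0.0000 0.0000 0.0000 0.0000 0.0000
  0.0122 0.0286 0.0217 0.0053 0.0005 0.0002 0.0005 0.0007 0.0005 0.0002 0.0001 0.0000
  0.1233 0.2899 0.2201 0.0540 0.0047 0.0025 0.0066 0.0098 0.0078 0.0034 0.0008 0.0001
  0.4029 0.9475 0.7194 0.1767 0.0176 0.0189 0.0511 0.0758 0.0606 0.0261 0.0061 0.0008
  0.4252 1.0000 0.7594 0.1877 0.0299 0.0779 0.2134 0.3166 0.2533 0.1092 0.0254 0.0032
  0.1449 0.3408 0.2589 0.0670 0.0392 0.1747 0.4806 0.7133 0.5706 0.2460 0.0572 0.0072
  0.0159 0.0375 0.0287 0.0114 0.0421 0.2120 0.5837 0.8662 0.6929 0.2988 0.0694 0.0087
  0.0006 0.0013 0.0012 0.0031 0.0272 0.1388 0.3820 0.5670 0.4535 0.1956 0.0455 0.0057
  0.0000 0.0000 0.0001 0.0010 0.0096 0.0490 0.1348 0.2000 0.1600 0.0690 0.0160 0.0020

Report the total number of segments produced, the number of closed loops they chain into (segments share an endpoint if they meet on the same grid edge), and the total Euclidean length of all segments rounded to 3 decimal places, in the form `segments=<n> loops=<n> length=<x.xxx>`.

segments=16 loops=2 length=11.853

cell (2,0): code 0100 → (2.535,1.000)–(3.000,0.439)
cell (2,1): code 1100 → (2.845,2.000)–(2.535,1.000)
cell (2,2): code 1000 → (3.000,2.143)–(2.845,2.000)
cell (3,0): code 0110 → (3.000,0.439)–(4.000,0.377)
cell (3,2): code 1001 → (4.000,2.205)–(3.000,2.143)
cell (4,0): code 0010 → (4.000,0.377)–(4.543,1.000)
cell (4,1): code 0011 → (4.543,1.000)–(4.235,2.000)
cell (4,2): code 0001 → (4.235,2.000)–(4.000,2.205)
cell (4,6): code 0100 → (4.820,7.000)–(5.000,6.694)
cell (4,7): code 1000 → (5.000,7.500)–(4.820,7.000)
cell (5,6): code 0110 → (5.000,6.694)–(6.000,6.206)
cell (5,7): code 1101 → (5.584,8.000)–(5.000,7.500)
cell (5,8): code 1000 → (6.000,8.129)–(5.584,8.000)
cell (6,6): code 0010 → (6.000,6.206)–(6.749,7.000)
cell (6,7): code 0011 → (6.749,7.000)–(6.213,8.000)
cell (6,8): code 0001 → (6.213,8.000)–(6.000,8.129)
total: 16 segments, chained into 2 closed loop(s), length Σ = 11.852744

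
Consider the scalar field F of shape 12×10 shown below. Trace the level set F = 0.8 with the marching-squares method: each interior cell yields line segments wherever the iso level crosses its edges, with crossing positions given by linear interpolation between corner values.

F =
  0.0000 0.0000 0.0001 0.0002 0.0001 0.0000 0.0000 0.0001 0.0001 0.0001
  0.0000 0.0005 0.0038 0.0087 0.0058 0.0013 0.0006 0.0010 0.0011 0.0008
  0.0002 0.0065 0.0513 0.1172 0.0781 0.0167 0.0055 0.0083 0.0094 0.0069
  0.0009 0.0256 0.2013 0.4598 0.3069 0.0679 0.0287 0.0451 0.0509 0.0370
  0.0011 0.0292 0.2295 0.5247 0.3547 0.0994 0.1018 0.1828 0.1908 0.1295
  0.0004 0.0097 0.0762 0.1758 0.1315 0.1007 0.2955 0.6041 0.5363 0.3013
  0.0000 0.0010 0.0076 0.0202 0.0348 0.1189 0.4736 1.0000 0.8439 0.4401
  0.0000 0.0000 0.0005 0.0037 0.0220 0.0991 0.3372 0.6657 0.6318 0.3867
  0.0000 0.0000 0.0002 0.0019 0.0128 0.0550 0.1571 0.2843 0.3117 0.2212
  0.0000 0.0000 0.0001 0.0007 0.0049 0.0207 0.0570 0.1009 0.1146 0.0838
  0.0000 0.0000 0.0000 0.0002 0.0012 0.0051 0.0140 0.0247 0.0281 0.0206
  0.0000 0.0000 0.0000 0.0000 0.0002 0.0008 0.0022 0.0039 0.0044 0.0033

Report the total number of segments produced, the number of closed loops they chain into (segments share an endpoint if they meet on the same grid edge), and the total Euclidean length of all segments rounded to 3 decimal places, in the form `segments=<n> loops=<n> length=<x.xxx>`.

segments=6 loops=1 length=3.892

cell (5,6): code 0100 → (5.495,7.000)–(6.000,6.620)
cell (5,7): code 1100 → (5.857,8.000)–(5.495,7.000)
cell (5,8): code 1000 → (6.000,8.109)–(5.857,8.000)
cell (6,6): code 0010 → (6.000,6.620)–(6.598,7.000)
cell (6,7): code 0011 → (6.598,7.000)–(6.207,8.000)
cell (6,8): code 0001 → (6.207,8.000)–(6.000,8.109)
total: 6 segments, chained into 1 closed loop(s), length Σ = 3.891513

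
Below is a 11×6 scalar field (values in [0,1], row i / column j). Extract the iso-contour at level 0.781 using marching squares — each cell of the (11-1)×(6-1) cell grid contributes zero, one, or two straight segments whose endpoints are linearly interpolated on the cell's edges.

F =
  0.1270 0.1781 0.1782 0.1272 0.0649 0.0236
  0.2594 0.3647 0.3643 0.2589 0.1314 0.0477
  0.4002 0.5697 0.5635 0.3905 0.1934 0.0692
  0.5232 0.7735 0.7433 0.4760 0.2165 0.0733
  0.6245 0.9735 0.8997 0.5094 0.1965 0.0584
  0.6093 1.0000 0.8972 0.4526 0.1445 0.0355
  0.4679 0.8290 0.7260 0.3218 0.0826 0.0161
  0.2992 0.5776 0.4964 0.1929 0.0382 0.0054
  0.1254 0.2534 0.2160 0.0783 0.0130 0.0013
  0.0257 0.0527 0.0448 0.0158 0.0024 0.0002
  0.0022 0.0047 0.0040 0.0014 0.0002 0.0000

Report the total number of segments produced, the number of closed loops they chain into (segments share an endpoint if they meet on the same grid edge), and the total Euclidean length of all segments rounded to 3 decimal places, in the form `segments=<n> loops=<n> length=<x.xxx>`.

segments=10 loops=1 length=8.123

cell (3,0): code 0100 → (3.038,1.000)–(4.000,0.448)
cell (3,1): code 1100 → (3.241,2.000)–(3.038,1.000)
cell (3,2): code 1000 → (4.000,2.304)–(3.241,2.000)
cell (4,0): code 0110 → (4.000,0.448)–(5.000,0.439)
cell (4,2): code 1001 → (5.000,2.261)–(4.000,2.304)
cell (5,0): code 0110 → (5.000,0.439)–(6.000,0.867)
cell (5,1): code 1011 → (6.000,1.466)–(5.679,2.000)
cell (5,2): code 0001 → (5.679,2.000)–(5.000,2.261)
cell (6,0): code 0010 → (6.000,0.867)–(6.191,1.000)
cell (6,1): code 0001 → (6.191,1.000)–(6.000,1.466)
total: 10 segments, chained into 1 closed loop(s), length Σ = 8.122763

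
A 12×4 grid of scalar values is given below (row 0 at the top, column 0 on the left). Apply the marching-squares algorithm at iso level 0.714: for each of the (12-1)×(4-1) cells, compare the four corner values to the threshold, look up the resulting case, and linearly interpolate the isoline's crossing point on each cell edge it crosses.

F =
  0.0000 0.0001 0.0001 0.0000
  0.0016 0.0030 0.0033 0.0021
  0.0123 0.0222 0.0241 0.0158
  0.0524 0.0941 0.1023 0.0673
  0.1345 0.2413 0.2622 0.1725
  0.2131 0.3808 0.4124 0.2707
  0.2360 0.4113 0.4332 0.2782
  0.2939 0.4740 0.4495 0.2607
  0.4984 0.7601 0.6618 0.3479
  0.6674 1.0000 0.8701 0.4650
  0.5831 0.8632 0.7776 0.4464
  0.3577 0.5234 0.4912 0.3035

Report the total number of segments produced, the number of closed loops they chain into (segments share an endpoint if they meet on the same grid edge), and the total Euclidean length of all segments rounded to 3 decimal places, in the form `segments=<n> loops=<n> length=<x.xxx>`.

segments=10 loops=1 length=7.454

cell (7,0): code 0100 → (7.839,1.000)–(8.000,0.824)
cell (7,1): code 1000 → (8.000,1.469)–(7.839,1.000)
cell (8,0): code 0110 → (8.000,0.824)–(9.000,0.140)
cell (8,1): code 1101 → (8.251,2.000)–(8.000,1.469)
cell (8,2): code 1000 → (9.000,2.385)–(8.251,2.000)
cell (9,0): code 0110 → (9.000,0.140)–(10.000,0.467)
cell (9,2): code 1001 → (10.000,2.192)–(9.000,2.385)
cell (10,0): code 0010 → (10.000,0.467)–(10.439,1.000)
cell (10,1): code 0011 → (10.439,1.000)–(10.222,2.000)
cell (10,2): code 0001 → (10.222,2.000)–(10.000,2.192)
total: 10 segments, chained into 1 closed loop(s), length Σ = 7.453728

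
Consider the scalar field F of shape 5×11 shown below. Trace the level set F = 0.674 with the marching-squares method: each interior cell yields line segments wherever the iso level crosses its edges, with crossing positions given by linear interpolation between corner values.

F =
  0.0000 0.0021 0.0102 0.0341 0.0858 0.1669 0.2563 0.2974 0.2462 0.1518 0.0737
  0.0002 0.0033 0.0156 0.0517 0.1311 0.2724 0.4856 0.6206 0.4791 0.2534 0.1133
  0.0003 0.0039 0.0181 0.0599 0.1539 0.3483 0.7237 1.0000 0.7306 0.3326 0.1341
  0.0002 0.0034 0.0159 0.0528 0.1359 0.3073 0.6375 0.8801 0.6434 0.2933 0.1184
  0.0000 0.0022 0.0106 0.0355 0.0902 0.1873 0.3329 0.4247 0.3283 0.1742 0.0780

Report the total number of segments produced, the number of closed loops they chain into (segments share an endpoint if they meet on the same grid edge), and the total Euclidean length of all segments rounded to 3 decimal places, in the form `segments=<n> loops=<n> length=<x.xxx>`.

segments=10 loops=1 length=6.914

cell (1,5): code 0100 → (1.791,6.000)–(2.000,5.868)
cell (1,6): code 1100 → (1.141,7.000)–(1.791,6.000)
cell (1,7): code 1100 → (1.775,8.000)–(1.141,7.000)
cell (1,8): code 1000 → (2.000,8.142)–(1.775,8.000)
cell (2,5): code 0010 → (2.000,5.868)–(2.577,6.000)
cell (2,6): code 0111 → (2.577,6.000)–(3.000,6.150)
cell (2,7): code 1011 → (3.000,7.871)–(2.649,8.000)
cell (2,8): code 0001 → (2.649,8.000)–(2.000,8.142)
cell (3,6): code 0010 → (3.000,6.150)–(3.453,7.000)
cell (3,7): code 0001 → (3.453,7.000)–(3.000,7.871)
total: 10 segments, chained into 1 closed loop(s), length Σ = 6.913794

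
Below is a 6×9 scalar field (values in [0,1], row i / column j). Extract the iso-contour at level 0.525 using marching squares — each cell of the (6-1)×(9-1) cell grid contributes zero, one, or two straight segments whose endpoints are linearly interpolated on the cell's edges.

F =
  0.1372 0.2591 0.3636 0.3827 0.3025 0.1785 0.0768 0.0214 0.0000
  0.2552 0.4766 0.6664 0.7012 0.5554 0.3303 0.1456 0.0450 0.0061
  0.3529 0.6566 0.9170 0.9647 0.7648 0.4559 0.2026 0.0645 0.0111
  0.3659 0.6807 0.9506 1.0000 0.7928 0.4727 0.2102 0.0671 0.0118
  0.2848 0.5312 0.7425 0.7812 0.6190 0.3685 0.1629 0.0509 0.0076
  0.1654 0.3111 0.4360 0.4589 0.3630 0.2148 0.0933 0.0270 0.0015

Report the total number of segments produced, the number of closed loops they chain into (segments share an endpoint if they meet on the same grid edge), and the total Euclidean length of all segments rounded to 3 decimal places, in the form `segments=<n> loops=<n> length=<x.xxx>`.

cell (0,1): code 0100 → (0.533,2.000)–(1.000,1.255)
cell (0,2): code 1100 → (0.447,3.000)–(0.533,2.000)
cell (0,3): code 1100 → (0.880,4.000)–(0.447,3.000)
cell (0,4): code 1000 → (1.000,4.135)–(0.880,4.000)
cell (1,0): code 0100 → (1.269,1.000)–(2.000,0.567)
cell (1,1): code 1110 → (1.000,1.255)–(1.269,1.000)
cell (1,4): code 1001 → (2.000,4.776)–(1.000,4.135)
cell (2,0): code 0110 → (2.000,0.567)–(3.000,0.505)
cell (2,4): code 1001 → (3.000,4.837)–(2.000,4.776)
cell (3,0): code 0110 → (3.000,0.505)–(4.000,0.975)
cell (3,4): code 1001 → (4.000,4.375)–(3.000,4.837)
cell (4,0): code 0010 → (4.000,0.975)–(4.028,1.000)
cell (4,1): code 0011 → (4.028,1.000)–(4.710,2.000)
cell (4,2): code 0011 → (4.710,2.000)–(4.795,3.000)
cell (4,3): code 0011 → (4.795,3.000)–(4.367,4.000)
cell (4,4): code 0001 → (4.367,4.000)–(4.000,4.375)
total: 16 segments, chained into 1 closed loop(s), length Σ = 13.635744

segments=16 loops=1 length=13.636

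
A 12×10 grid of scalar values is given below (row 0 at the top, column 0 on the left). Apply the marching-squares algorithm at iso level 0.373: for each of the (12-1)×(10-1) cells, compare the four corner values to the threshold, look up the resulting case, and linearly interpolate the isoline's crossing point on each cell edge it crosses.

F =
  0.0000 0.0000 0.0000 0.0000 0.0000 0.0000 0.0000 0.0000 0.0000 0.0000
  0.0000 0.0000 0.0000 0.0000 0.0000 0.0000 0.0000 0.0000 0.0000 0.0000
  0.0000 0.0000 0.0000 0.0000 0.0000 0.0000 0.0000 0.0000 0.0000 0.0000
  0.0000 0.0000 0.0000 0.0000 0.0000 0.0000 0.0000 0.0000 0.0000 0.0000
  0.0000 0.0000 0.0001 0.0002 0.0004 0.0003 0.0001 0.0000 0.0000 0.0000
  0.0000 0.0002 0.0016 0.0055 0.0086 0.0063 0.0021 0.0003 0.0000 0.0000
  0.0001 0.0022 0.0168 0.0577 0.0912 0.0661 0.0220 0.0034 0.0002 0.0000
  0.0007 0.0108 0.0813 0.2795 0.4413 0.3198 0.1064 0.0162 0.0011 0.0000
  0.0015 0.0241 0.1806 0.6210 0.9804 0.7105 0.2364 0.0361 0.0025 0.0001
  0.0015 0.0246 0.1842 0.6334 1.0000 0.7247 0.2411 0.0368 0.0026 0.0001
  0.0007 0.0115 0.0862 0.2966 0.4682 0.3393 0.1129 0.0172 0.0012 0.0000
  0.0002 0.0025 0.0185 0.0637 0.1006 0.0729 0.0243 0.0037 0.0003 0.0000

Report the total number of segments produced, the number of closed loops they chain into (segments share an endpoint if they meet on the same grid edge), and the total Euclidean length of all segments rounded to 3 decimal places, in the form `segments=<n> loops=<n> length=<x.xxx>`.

cell (6,3): code 0100 → (6.805,4.000)–(7.000,3.578)
cell (6,4): code 1000 → (7.000,4.562)–(6.805,4.000)
cell (7,2): code 0100 → (7.274,3.000)–(8.000,2.437)
cell (7,3): code 1110 → (7.000,3.578)–(7.274,3.000)
cell (7,4): code 1101 → (7.136,5.000)–(7.000,4.562)
cell (7,5): code 1000 → (8.000,5.712)–(7.136,5.000)
cell (8,2): code 0110 → (8.000,2.437)–(9.000,2.420)
cell (8,5): code 1001 → (9.000,5.727)–(8.000,5.712)
cell (9,2): code 0010 → (9.000,2.420)–(9.773,3.000)
cell (9,3): code 0111 → (9.773,3.000)–(10.000,3.445)
cell (9,4): code 1011 → (10.000,4.739)–(9.913,5.000)
cell (9,5): code 0001 → (9.913,5.000)–(9.000,5.727)
cell (10,3): code 0010 → (10.000,3.445)–(10.259,4.000)
cell (10,4): code 0001 → (10.259,4.000)–(10.000,4.739)
total: 14 segments, chained into 1 closed loop(s), length Σ = 10.500133

segments=14 loops=1 length=10.500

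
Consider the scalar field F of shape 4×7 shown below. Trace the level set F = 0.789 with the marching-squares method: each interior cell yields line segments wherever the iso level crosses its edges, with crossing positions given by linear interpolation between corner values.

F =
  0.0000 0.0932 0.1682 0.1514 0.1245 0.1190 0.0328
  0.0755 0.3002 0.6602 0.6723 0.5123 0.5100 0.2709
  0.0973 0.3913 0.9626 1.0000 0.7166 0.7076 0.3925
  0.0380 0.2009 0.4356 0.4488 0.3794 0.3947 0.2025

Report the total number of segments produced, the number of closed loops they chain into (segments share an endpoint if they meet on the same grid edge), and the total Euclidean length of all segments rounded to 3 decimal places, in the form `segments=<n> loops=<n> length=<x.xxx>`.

segments=6 loops=1 length=4.923

cell (1,1): code 0100 → (1.426,2.000)–(2.000,1.696)
cell (1,2): code 1100 → (1.356,3.000)–(1.426,2.000)
cell (1,3): code 1000 → (2.000,3.745)–(1.356,3.000)
cell (2,1): code 0010 → (2.000,1.696)–(2.329,2.000)
cell (2,2): code 0011 → (2.329,2.000)–(2.383,3.000)
cell (2,3): code 0001 → (2.383,3.000)–(2.000,3.745)
total: 6 segments, chained into 1 closed loop(s), length Σ = 4.923062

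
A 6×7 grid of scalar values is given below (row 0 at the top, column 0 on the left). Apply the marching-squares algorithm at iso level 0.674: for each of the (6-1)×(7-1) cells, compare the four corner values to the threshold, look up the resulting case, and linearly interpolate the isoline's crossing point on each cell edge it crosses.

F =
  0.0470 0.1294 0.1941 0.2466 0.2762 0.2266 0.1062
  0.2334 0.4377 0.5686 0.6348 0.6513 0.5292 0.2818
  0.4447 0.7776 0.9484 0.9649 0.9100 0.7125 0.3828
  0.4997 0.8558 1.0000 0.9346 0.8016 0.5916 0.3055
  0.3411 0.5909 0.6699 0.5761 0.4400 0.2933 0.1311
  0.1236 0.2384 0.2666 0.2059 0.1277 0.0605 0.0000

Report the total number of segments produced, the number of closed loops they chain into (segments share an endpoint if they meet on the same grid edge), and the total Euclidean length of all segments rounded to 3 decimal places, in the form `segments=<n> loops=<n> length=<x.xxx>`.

cell (1,0): code 0100 → (1.695,1.000)–(2.000,0.689)
cell (1,1): code 1100 → (1.278,2.000)–(1.695,1.000)
cell (1,2): code 1100 → (1.119,3.000)–(1.278,2.000)
cell (1,3): code 1100 → (1.088,4.000)–(1.119,3.000)
cell (1,4): code 1100 → (1.790,5.000)–(1.088,4.000)
cell (1,5): code 1000 → (2.000,5.117)–(1.790,5.000)
cell (2,0): code 0110 → (2.000,0.689)–(3.000,0.489)
cell (2,4): code 1011 → (3.000,4.608)–(2.318,5.000)
cell (2,5): code 0001 → (2.318,5.000)–(2.000,5.117)
cell (3,0): code 0010 → (3.000,0.489)–(3.686,1.000)
cell (3,1): code 0011 → (3.686,1.000)–(3.988,2.000)
cell (3,2): code 0011 → (3.988,2.000)–(3.727,3.000)
cell (3,3): code 0011 → (3.727,3.000)–(3.353,4.000)
cell (3,4): code 0001 → (3.353,4.000)–(3.000,4.608)
total: 14 segments, chained into 1 closed loop(s), length Σ = 11.843359

segments=14 loops=1 length=11.843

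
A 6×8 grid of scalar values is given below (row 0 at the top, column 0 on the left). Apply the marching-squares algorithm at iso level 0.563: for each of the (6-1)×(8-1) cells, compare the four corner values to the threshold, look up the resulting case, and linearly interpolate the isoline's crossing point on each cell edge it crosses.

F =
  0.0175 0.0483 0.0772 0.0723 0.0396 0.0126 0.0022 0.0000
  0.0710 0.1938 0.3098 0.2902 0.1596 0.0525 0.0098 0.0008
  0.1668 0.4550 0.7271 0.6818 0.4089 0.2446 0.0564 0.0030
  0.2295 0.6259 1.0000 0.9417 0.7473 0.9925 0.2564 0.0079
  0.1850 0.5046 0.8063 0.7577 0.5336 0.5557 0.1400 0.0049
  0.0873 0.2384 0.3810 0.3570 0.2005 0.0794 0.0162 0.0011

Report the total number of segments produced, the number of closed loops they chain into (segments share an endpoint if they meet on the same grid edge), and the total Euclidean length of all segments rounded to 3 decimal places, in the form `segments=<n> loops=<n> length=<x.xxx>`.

segments=16 loops=1 length=12.336

cell (1,1): code 0100 → (1.607,2.000)–(2.000,1.397)
cell (1,2): code 1100 → (1.697,3.000)–(1.607,2.000)
cell (1,3): code 1000 → (2.000,3.435)–(1.697,3.000)
cell (2,0): code 0100 → (2.632,1.000)–(3.000,0.841)
cell (2,1): code 1110 → (2.000,1.397)–(2.632,1.000)
cell (2,3): code 1101 → (2.455,4.000)–(2.000,3.435)
cell (2,4): code 1100 → (2.426,5.000)–(2.455,4.000)
cell (2,5): code 1000 → (3.000,5.583)–(2.426,5.000)
cell (3,0): code 0010 → (3.000,0.841)–(3.519,1.000)
cell (3,1): code 0111 → (3.519,1.000)–(4.000,1.194)
cell (3,3): code 1011 → (4.000,3.869)–(3.862,4.000)
cell (3,4): code 0011 → (3.862,4.000)–(3.983,5.000)
cell (3,5): code 0001 → (3.983,5.000)–(3.000,5.583)
cell (4,1): code 0010 → (4.000,1.194)–(4.572,2.000)
cell (4,2): code 0011 → (4.572,2.000)–(4.486,3.000)
cell (4,3): code 0001 → (4.486,3.000)–(4.000,3.869)
total: 16 segments, chained into 1 closed loop(s), length Σ = 12.336030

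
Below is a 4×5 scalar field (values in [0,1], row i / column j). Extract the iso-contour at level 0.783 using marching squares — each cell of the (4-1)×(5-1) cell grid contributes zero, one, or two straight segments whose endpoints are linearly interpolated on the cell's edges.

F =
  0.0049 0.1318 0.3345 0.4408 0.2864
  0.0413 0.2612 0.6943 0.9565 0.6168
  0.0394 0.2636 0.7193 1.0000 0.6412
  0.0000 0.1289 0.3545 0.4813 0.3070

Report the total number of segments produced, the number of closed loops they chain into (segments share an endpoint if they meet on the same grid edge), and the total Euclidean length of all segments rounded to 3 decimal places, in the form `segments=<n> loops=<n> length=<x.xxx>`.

segments=6 loops=1 length=4.979

cell (0,2): code 0100 → (0.664,3.000)–(1.000,2.338)
cell (0,3): code 1000 → (1.000,3.511)–(0.664,3.000)
cell (1,2): code 0110 → (1.000,2.338)–(2.000,2.227)
cell (1,3): code 1001 → (2.000,3.605)–(1.000,3.511)
cell (2,2): code 0010 → (2.000,2.227)–(2.418,3.000)
cell (2,3): code 0001 → (2.418,3.000)–(2.000,3.605)
total: 6 segments, chained into 1 closed loop(s), length Σ = 4.978910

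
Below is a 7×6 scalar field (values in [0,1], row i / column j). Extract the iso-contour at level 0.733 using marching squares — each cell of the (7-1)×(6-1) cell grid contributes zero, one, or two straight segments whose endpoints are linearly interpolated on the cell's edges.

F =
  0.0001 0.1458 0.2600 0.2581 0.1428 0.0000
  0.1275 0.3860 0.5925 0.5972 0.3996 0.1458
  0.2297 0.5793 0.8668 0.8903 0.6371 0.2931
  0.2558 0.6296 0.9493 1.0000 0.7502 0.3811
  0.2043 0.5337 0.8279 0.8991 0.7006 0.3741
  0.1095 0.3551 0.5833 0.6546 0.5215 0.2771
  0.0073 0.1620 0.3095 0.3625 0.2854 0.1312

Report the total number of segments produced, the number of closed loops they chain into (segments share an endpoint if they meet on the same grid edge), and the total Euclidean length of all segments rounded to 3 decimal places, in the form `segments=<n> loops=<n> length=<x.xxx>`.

cell (1,1): code 0100 → (1.512,2.000)–(2.000,1.535)
cell (1,2): code 1100 → (1.463,3.000)–(1.512,2.000)
cell (1,3): code 1000 → (2.000,3.621)–(1.463,3.000)
cell (2,1): code 0110 → (2.000,1.535)–(3.000,1.323)
cell (2,3): code 1101 → (2.848,4.000)–(2.000,3.621)
cell (2,4): code 1000 → (3.000,4.047)–(2.848,4.000)
cell (3,1): code 0110 → (3.000,1.323)–(4.000,1.677)
cell (3,3): code 1011 → (4.000,3.837)–(3.347,4.000)
cell (3,4): code 0001 → (3.347,4.000)–(3.000,4.047)
cell (4,1): code 0010 → (4.000,1.677)–(4.388,2.000)
cell (4,2): code 0011 → (4.388,2.000)–(4.679,3.000)
cell (4,3): code 0001 → (4.679,3.000)–(4.000,3.837)
total: 12 segments, chained into 1 closed loop(s), length Σ = 9.314094

segments=12 loops=1 length=9.314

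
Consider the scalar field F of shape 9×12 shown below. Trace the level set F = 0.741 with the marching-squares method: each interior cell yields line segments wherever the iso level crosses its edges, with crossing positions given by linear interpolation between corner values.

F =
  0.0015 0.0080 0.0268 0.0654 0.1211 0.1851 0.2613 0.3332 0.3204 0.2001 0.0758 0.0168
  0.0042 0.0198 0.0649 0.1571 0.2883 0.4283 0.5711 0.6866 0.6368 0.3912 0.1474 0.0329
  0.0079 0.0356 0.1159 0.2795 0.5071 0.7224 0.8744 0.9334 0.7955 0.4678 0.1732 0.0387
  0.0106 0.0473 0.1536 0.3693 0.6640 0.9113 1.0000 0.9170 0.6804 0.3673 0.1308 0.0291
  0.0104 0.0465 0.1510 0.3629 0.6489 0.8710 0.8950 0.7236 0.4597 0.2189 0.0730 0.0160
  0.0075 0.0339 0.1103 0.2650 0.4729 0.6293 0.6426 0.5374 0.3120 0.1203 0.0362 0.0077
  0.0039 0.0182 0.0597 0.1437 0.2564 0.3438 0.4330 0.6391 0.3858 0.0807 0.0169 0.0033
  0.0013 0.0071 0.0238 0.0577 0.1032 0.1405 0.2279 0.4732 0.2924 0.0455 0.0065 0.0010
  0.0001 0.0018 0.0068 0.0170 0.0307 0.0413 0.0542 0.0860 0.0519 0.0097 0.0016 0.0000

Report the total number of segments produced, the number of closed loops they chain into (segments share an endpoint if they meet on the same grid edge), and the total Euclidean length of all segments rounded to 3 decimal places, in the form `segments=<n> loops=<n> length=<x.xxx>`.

segments=14 loops=1 length=11.089

cell (1,5): code 0100 → (1.560,6.000)–(2.000,5.122)
cell (1,6): code 1100 → (1.220,7.000)–(1.560,6.000)
cell (1,7): code 1100 → (1.657,8.000)–(1.220,7.000)
cell (1,8): code 1000 → (2.000,8.166)–(1.657,8.000)
cell (2,4): code 0100 → (2.098,5.000)–(3.000,4.311)
cell (2,5): code 1110 → (2.000,5.122)–(2.098,5.000)
cell (2,7): code 1011 → (3.000,7.744)–(2.474,8.000)
cell (2,8): code 0001 → (2.474,8.000)–(2.000,8.166)
cell (3,4): code 0110 → (3.000,4.311)–(4.000,4.415)
cell (3,6): code 1011 → (4.000,6.898)–(3.910,7.000)
cell (3,7): code 0001 → (3.910,7.000)–(3.000,7.744)
cell (4,4): code 0010 → (4.000,4.415)–(4.538,5.000)
cell (4,5): code 0011 → (4.538,5.000)–(4.610,6.000)
cell (4,6): code 0001 → (4.610,6.000)–(4.000,6.898)
total: 14 segments, chained into 1 closed loop(s), length Σ = 11.089171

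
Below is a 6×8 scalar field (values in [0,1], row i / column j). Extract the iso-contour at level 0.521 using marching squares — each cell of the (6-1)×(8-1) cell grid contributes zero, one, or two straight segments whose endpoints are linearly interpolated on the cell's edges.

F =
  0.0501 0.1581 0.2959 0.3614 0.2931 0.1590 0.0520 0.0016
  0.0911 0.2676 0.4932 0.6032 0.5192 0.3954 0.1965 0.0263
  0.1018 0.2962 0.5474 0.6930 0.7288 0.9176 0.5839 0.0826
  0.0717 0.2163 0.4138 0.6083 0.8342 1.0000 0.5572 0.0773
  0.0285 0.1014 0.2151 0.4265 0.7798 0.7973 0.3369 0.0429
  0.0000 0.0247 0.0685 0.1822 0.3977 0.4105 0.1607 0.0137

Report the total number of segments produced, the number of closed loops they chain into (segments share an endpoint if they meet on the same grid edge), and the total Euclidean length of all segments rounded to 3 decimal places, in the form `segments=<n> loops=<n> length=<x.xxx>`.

cell (0,2): code 0100 → (0.660,3.000)–(1.000,2.253)
cell (0,3): code 1000 → (1.000,3.979)–(0.660,3.000)
cell (1,1): code 0100 → (1.513,2.000)–(2.000,1.895)
cell (1,2): code 1110 → (1.000,2.253)–(1.513,2.000)
cell (1,3): code 1101 → (1.009,4.000)–(1.000,3.979)
cell (1,4): code 1100 → (1.241,5.000)–(1.009,4.000)
cell (1,5): code 1100 → (1.838,6.000)–(1.241,5.000)
cell (1,6): code 1000 → (2.000,6.125)–(1.838,6.000)
cell (2,1): code 0010 → (2.000,1.895)–(2.198,2.000)
cell (2,2): code 0111 → (2.198,2.000)–(3.000,2.551)
cell (2,6): code 1001 → (3.000,6.075)–(2.000,6.125)
cell (3,2): code 0010 → (3.000,2.551)–(3.480,3.000)
cell (3,3): code 0111 → (3.480,3.000)–(4.000,3.267)
cell (3,5): code 1011 → (4.000,5.600)–(3.164,6.000)
cell (3,6): code 0001 → (3.164,6.000)–(3.000,6.075)
cell (4,3): code 0010 → (4.000,3.267)–(4.677,4.000)
cell (4,4): code 0011 → (4.677,4.000)–(4.714,5.000)
cell (4,5): code 0001 → (4.714,5.000)–(4.000,5.600)
total: 18 segments, chained into 1 closed loop(s), length Σ = 12.825477

segments=18 loops=1 length=12.825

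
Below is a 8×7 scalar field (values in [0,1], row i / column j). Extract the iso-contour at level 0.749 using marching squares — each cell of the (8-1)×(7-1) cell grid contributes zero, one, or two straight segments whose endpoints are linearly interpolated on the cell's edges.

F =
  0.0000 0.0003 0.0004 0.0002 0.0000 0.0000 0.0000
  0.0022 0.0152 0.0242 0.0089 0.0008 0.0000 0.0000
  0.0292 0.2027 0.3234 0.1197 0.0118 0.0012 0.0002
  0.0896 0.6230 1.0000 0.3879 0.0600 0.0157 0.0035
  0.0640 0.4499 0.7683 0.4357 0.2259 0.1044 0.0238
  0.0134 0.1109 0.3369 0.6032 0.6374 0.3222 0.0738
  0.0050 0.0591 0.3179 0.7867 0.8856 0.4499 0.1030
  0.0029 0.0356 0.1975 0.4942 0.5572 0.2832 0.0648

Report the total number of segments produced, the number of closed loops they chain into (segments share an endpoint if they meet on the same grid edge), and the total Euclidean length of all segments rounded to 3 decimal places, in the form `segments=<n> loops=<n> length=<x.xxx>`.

cell (2,1): code 0100 → (2.629,2.000)–(3.000,1.334)
cell (2,2): code 1000 → (3.000,2.410)–(2.629,2.000)
cell (3,1): code 0110 → (3.000,1.334)–(4.000,1.939)
cell (3,2): code 1001 → (4.000,2.058)–(3.000,2.410)
cell (4,1): code 0010 → (4.000,1.939)–(4.045,2.000)
cell (4,2): code 0001 → (4.045,2.000)–(4.000,2.058)
cell (5,2): code 0100 → (5.795,3.000)–(6.000,2.920)
cell (5,3): code 1100 → (5.450,4.000)–(5.795,3.000)
cell (5,4): code 1000 → (6.000,4.314)–(5.450,4.000)
cell (6,2): code 0010 → (6.000,2.920)–(6.129,3.000)
cell (6,3): code 0011 → (6.129,3.000)–(6.416,4.000)
cell (6,4): code 0001 → (6.416,4.000)–(6.000,4.314)
total: 12 segments, chained into 2 closed loop(s), length Σ = 7.317770

segments=12 loops=2 length=7.318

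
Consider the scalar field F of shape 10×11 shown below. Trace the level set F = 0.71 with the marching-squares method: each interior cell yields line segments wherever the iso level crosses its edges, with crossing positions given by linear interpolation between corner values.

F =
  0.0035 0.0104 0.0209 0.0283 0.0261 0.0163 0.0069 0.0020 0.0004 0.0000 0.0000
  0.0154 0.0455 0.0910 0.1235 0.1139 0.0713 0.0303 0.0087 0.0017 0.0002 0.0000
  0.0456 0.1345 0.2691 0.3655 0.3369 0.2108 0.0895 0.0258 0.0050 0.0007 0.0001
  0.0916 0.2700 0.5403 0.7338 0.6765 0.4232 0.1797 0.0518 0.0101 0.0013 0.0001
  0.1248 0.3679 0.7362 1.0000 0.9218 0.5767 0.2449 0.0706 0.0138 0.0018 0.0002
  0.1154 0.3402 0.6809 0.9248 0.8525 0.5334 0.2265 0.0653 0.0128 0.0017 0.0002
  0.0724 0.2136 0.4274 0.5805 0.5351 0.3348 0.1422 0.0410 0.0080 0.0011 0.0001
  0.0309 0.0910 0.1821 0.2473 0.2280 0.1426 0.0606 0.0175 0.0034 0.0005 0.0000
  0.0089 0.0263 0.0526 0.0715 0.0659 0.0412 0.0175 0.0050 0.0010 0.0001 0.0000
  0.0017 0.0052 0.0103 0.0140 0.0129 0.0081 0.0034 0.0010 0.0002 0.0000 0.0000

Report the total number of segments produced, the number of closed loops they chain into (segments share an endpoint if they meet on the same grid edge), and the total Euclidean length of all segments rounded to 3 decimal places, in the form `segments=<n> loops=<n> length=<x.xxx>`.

segments=12 loops=1 length=8.363

cell (2,2): code 0100 → (2.935,3.000)–(3.000,2.877)
cell (2,3): code 1000 → (3.000,3.415)–(2.935,3.000)
cell (3,1): code 0100 → (3.866,2.000)–(4.000,1.929)
cell (3,2): code 1110 → (3.000,2.877)–(3.866,2.000)
cell (3,3): code 1101 → (3.137,4.000)–(3.000,3.415)
cell (3,4): code 1000 → (4.000,4.614)–(3.137,4.000)
cell (4,1): code 0010 → (4.000,1.929)–(4.474,2.000)
cell (4,2): code 0111 → (4.474,2.000)–(5.000,2.119)
cell (4,4): code 1001 → (5.000,4.447)–(4.000,4.614)
cell (5,2): code 0010 → (5.000,2.119)–(5.624,3.000)
cell (5,3): code 0011 → (5.624,3.000)–(5.449,4.000)
cell (5,4): code 0001 → (5.449,4.000)–(5.000,4.447)
total: 12 segments, chained into 1 closed loop(s), length Σ = 8.363424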